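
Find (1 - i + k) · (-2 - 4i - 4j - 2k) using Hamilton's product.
-4 + 2i - 10j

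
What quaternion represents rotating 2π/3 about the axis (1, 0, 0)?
0.5 + 0.866i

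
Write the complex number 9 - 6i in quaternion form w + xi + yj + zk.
9 - 6i + 0j + 0k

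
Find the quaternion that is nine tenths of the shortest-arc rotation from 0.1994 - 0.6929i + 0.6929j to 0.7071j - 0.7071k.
0.0242 - 0.084i + 0.7451j - 0.6611k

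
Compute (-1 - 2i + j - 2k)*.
-1 + 2i - j + 2k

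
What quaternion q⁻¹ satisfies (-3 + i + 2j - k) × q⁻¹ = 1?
-0.2 - 0.0667i - 0.1333j + 0.0667k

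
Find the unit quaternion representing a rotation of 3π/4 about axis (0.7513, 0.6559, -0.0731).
0.3827 + 0.6941i + 0.606j - 0.0675k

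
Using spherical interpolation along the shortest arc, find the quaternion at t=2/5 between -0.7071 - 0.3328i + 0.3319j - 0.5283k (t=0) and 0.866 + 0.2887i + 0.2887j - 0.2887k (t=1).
-0.8984 - 0.3662i + 0.0903j - 0.2251k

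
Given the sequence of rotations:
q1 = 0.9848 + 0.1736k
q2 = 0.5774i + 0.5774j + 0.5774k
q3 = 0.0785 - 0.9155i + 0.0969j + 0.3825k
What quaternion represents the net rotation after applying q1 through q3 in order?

q2 · q1 = -0.1002 + 0.6689i + 0.4684j + 0.5686k
q3 · q2 · q1 = 0.3416 + 0.0202i + 0.8035j - 0.4873k
0.3416 + 0.0202i + 0.8035j - 0.4873k


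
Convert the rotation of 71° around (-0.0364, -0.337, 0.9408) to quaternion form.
0.8141 - 0.0211i - 0.1957j + 0.5463k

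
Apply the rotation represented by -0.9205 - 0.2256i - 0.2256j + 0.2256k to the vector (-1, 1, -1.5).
(-0.75, 1.886, -0.364)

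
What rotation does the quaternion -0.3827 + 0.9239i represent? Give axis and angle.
axis = (1, 0, 0), θ = 5π/4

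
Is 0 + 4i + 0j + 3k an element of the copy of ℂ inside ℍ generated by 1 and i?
No. The quaternion 4i + 3k has j-coefficient y = 0 and k-coefficient z = 3, not both zero, so it does not lie in the complex subalgebra spanned by 1 and i.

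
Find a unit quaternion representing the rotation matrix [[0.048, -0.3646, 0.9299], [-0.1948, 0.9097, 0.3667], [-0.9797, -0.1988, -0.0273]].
0.6947 - 0.2035i + 0.6872j + 0.0611k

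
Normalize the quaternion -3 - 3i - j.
-0.6882 - 0.6882i - 0.2294j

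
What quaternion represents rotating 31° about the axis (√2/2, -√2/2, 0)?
0.9636 + 0.189i - 0.189j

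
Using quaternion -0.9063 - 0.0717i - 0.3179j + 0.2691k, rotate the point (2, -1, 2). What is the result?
(1.848, -2.331, 0.387)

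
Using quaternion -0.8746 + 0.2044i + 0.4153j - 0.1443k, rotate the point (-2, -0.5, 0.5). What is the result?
(-1.578, -1.163, -0.81)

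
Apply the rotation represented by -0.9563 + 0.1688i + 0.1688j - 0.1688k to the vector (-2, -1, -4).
(0.013, -2.709, -3.696)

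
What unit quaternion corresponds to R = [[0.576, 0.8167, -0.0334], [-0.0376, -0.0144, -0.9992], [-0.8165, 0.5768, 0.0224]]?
0.6293 + 0.6261i + 0.3111j - 0.3394k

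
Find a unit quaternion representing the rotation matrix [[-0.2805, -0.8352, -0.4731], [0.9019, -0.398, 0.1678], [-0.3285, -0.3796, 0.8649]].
0.5446 - 0.2513i - 0.0664j + 0.7974k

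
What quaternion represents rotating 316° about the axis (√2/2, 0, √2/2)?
-0.9272 + 0.2649i + 0.2649k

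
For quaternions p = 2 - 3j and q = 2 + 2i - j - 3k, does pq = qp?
No: pq = 1 + 13i - 8j ≠ 1 - 5i - 8j - 12k = qp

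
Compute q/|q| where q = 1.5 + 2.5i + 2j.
0.4243 + 0.7071i + 0.5657j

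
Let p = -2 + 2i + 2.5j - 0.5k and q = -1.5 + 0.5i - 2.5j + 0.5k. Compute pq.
8.5 - 4i - 6.5k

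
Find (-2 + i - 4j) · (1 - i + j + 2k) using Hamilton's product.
3 - 5i - 8j - 7k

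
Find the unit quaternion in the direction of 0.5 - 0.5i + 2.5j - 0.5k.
0.189 - 0.189i + 0.9449j - 0.189k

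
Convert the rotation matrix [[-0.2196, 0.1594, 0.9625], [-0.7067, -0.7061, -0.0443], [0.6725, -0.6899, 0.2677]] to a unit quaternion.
-0.2924 + 0.552i - 0.2479j + 0.7405k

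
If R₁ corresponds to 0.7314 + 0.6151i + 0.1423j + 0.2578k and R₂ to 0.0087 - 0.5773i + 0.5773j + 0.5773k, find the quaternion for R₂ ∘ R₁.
0.1305 - 0.3502i + 0.9274j - 0.0128k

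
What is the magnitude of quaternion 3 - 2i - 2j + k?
√18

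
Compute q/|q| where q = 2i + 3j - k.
0.5345i + 0.8018j - 0.2673k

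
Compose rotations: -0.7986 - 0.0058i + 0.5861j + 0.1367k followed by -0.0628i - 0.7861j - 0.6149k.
0.5444 + 0.3031i + 0.6399j + 0.4497k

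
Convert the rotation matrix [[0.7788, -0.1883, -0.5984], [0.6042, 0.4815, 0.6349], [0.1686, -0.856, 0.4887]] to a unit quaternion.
0.829 - 0.4496i - 0.2313j + 0.239k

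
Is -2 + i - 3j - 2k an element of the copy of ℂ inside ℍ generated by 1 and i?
No. The quaternion -2 + i - 3j - 2k has j-coefficient y = -3 and k-coefficient z = -2, not both zero, so it does not lie in the complex subalgebra spanned by 1 and i.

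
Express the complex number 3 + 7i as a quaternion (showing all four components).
3 + 7i + 0j + 0k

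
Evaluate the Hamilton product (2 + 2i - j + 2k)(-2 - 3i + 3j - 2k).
9 - 14i + 6j - 5k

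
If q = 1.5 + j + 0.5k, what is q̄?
1.5 - j - 0.5k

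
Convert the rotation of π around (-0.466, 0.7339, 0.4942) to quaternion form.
-0.466i + 0.7339j + 0.4942k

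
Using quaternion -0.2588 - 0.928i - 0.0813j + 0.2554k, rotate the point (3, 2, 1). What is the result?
(2.703, -2.171, -1.406)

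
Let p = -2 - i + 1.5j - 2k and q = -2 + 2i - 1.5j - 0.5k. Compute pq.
7.25 - 5.75i - 4.5j + 3.5k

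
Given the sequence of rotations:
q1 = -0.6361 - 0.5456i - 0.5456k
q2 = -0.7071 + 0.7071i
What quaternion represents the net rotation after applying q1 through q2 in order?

q2 · q1 = 0.8356 - 0.064i + 0.3858j + 0.3858k
0.8356 - 0.064i + 0.3858j + 0.3858k


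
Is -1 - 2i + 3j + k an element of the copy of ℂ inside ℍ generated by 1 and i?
No. The quaternion -1 - 2i + 3j + k has j-coefficient y = 3 and k-coefficient z = 1, not both zero, so it does not lie in the complex subalgebra spanned by 1 and i.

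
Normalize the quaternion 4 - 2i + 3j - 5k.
0.5443 - 0.2722i + 0.4082j - 0.6804k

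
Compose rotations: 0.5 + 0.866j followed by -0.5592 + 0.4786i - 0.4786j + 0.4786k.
0.1349 - 0.1752i - 0.7236j + 0.6538k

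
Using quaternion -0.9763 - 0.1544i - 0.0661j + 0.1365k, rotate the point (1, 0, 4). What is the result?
(1.302, -1.524, 3.603)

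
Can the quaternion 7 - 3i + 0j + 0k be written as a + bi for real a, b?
Yes. The quaternion 7 - 3i has j- and k-coefficients y = z = 0, so it lies in the complex subalgebra spanned by 1 and i.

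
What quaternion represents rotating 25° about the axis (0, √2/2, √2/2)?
0.9763 + 0.153j + 0.153k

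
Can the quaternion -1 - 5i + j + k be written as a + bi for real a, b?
No. The quaternion -1 - 5i + j + k has j-coefficient y = 1 and k-coefficient z = 1, not both zero, so it does not lie in the complex subalgebra spanned by 1 and i.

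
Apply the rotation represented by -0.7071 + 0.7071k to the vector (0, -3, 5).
(-3, 0, 5)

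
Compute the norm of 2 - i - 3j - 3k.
√23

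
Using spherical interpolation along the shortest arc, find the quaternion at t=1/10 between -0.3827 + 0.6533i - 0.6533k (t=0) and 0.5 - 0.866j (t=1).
-0.4388 + 0.6296i + 0.1212j - 0.6296k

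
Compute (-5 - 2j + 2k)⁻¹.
-0.1515 + 0.0606j - 0.0606k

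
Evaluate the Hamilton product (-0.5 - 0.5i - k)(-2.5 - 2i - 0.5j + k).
1.25 + 1.75i + 2.75j + 2.25k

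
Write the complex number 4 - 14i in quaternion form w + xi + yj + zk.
4 - 14i + 0j + 0k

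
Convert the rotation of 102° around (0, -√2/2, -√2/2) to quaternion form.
0.6293 - 0.5495j - 0.5495k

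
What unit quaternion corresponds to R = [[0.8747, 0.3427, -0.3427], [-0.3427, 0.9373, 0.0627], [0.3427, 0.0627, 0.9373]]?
0.9682 - 0.177j - 0.177k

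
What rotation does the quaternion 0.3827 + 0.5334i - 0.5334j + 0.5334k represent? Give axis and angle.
axis = (√3/3, -√3/3, √3/3), θ = 3π/4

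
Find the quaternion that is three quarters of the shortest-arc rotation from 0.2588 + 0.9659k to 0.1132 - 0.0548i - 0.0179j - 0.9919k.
-0.0196 + 0.0415i + 0.0136j + 0.9989k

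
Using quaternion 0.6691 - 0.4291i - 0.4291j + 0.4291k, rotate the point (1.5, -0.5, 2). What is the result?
(-1.387, 1.694, 1.307)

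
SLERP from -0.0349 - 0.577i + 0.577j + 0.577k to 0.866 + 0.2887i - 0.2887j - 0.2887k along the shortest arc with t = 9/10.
-0.811 - 0.3377i + 0.3377j + 0.3377k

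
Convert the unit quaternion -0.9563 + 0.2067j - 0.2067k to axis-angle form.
axis = (0, √2/2, -√2/2), θ = 326°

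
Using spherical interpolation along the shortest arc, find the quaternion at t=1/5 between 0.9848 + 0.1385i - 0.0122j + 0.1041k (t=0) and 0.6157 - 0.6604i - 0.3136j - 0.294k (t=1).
0.9953 - 0.0403i - 0.0862j + 0.0186k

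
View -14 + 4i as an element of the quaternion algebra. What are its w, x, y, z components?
-14 + 4i + 0j + 0k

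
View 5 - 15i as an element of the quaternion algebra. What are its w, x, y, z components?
5 - 15i + 0j + 0k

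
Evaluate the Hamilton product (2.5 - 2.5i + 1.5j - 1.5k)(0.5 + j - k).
-1.75 - 1.25i + 0.75j - 5.75k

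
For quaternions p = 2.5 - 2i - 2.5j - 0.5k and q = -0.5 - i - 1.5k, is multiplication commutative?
No: pq = -4 + 2.25i - 1.25j - 6k ≠ -4 - 5.25i + 3.75j - k = qp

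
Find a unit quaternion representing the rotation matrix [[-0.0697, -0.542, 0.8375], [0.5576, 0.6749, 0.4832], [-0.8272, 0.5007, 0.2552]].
0.682 + 0.0064i + 0.6102j + 0.4031k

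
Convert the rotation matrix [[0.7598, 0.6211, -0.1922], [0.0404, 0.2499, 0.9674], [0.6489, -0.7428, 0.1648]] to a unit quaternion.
0.7373 - 0.5799i - 0.2852j - 0.1969k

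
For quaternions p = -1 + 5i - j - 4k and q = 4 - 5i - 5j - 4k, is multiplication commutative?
No: pq = 9i + 41j - 42k ≠ 41i - 39j + 18k = qp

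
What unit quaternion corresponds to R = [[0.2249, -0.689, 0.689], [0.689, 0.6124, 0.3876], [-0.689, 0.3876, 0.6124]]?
0.7826 + 0.4402j + 0.4402k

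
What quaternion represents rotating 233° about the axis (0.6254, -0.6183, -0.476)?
-0.4462 + 0.5597i - 0.5533j - 0.426k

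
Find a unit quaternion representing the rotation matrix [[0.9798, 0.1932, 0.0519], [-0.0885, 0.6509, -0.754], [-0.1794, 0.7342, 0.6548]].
0.9063 + 0.4105i + 0.0638j - 0.0777k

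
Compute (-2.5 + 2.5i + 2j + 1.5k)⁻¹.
-0.1333 - 0.1333i - 0.1067j - 0.08k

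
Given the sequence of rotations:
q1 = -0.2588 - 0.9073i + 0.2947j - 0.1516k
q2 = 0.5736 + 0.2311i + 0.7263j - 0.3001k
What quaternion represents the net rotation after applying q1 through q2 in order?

q2 · q1 = -0.1983 - 0.6019i + 0.2884j + 0.7178k
-0.1983 - 0.6019i + 0.2884j + 0.7178k


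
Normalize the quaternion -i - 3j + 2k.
-0.2673i - 0.8018j + 0.5345k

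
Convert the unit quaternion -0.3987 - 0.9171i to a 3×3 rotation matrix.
[[1, 0, 0], [0, -0.6821, -0.7313], [0, 0.7313, -0.6821]]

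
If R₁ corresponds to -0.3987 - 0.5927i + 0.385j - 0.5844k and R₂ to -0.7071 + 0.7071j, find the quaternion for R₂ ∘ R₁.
0.0097 + 0.0059i - 0.5542j + 0.8323k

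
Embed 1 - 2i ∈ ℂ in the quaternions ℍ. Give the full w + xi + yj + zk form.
1 - 2i + 0j + 0k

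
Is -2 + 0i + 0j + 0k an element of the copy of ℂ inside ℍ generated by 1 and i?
Yes. The quaternion -2 has j- and k-coefficients y = z = 0, so it lies in the complex subalgebra spanned by 1 and i.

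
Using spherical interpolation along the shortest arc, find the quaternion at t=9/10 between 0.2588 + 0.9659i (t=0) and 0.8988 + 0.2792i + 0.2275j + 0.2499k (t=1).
0.8707 + 0.3772i + 0.2125j + 0.2334k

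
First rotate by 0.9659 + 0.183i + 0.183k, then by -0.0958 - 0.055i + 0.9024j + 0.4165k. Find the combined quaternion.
-0.1587 + 0.0945i + 0.9579j + 0.2196k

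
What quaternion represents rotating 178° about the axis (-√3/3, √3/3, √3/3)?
0.0175 - 0.5773i + 0.5773j + 0.5773k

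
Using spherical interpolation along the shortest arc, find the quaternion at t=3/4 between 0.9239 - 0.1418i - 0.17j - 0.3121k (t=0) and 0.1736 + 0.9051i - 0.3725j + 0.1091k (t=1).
0.4985 + 0.7686i - 0.4006j - 0.0163k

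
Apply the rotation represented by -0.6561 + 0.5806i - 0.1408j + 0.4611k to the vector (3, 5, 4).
(6.694, -0.275, -2.262)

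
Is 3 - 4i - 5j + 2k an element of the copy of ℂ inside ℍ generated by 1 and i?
No. The quaternion 3 - 4i - 5j + 2k has j-coefficient y = -5 and k-coefficient z = 2, not both zero, so it does not lie in the complex subalgebra spanned by 1 and i.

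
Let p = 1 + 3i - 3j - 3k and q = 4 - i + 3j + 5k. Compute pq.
31 + 5i - 21j - k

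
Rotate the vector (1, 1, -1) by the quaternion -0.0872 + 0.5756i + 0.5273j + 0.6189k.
(-0.228, -0.683, 1.575)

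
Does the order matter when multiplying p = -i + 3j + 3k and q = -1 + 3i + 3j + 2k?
Yes: pq = -12 - 2i + 8j - 15k ≠ -12 + 4i - 14j + 9k = qp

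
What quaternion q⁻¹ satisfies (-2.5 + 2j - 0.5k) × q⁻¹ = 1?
-0.2381 - 0.1905j + 0.0476k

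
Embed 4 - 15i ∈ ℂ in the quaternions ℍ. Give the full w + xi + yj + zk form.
4 - 15i + 0j + 0k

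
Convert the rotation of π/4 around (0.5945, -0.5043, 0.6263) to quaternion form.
0.9239 + 0.2275i - 0.193j + 0.2397k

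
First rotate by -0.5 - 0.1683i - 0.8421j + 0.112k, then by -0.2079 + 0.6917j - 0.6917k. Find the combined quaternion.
0.7639 - 0.47i - 0.0544j + 0.439k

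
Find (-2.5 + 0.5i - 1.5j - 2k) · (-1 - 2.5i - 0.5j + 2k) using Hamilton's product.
7 + 1.75i + 6.75j - 7k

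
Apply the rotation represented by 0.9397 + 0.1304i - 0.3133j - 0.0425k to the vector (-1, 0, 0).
(-0.8, 0.162, -0.578)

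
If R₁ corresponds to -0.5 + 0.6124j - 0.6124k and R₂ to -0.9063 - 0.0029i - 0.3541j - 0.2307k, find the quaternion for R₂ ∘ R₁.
0.5287 + 0.3596i - 0.3797j + 0.6686k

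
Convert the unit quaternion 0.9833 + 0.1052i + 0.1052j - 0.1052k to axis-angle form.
axis = (√3/3, √3/3, -√3/3), θ = 21°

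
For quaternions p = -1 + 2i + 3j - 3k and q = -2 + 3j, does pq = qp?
No: pq = -7 + 5i - 9j + 12k ≠ -7 - 13i - 9j = qp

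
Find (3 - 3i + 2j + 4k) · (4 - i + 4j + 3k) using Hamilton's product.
-11 - 25i + 25j + 15k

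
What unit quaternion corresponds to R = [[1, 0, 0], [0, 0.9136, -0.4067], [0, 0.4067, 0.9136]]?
0.9782 + 0.2079i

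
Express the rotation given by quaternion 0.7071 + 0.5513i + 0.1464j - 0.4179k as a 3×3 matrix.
[[0.6079, 0.7524, -0.2537], [-0.4296, 0.0429, -0.902], [-0.6678, 0.6573, 0.3493]]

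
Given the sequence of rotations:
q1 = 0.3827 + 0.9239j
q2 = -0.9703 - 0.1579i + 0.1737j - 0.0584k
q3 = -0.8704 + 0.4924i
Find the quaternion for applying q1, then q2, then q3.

q2 · q1 = -0.5318 - 0.0065i - 0.83j - 0.1682k
q3 · q2 · q1 = 0.4661 - 0.2562i + 0.8053j - 0.2623k
0.4661 - 0.2562i + 0.8053j - 0.2623k


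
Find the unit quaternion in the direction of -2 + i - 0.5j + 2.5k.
-0.5898 + 0.2949i - 0.1474j + 0.7372k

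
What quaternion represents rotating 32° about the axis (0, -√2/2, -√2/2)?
0.9613 - 0.1949j - 0.1949k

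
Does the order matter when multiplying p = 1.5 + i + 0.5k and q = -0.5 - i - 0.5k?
No: pq = qp = 0.5 - 2i - k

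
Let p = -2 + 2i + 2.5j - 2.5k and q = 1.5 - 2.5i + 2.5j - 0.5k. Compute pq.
-5.5 + 13i + 6j + 8.5k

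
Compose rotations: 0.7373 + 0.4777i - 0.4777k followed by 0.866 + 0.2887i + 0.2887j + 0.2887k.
0.6385 + 0.4886i + 0.4887j - 0.3387k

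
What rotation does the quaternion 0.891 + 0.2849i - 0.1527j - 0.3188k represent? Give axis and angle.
axis = (0.6275, -0.3363, -0.7022), θ = 54°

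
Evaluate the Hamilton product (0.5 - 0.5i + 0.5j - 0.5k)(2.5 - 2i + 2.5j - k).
-1.5 - 1.5i + 3j - 2k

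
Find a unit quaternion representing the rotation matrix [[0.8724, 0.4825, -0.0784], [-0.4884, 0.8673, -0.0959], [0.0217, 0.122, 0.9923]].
0.9659 + 0.0564i - 0.0259j - 0.2513k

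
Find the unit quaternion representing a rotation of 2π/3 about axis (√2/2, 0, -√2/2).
0.5 + 0.6124i - 0.6124k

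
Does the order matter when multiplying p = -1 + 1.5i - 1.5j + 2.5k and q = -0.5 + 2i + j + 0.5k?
Yes: pq = -2.25 - 6i + 4j + 2.75k ≠ -2.25 + 0.5i - 4.5j - 6.25k = qp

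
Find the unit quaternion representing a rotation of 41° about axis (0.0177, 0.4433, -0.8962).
0.9367 + 0.0062i + 0.1552j - 0.3139k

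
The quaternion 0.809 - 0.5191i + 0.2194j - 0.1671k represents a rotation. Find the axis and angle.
axis = (-0.8831, 0.3732, -0.2843), θ = 72°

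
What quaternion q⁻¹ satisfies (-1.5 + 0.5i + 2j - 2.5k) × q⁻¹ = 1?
-0.1176 - 0.0392i - 0.1569j + 0.1961k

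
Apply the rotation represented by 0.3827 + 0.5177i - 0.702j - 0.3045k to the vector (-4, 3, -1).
(0.055, 4.644, 2.105)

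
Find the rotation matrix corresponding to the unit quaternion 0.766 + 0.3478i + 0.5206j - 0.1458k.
[[0.4154, 0.5855, 0.6961], [0.1388, 0.7156, -0.6846], [-0.899, 0.381, 0.216]]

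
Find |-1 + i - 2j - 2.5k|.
3.5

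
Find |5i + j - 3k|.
√35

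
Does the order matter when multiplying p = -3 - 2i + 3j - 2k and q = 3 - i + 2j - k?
Yes: pq = -19 - 2i + 3j - 4k ≠ -19 - 4i + 3j - 2k = qp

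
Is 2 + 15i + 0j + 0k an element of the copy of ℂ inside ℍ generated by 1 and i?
Yes. The quaternion 2 + 15i has j- and k-coefficients y = z = 0, so it lies in the complex subalgebra spanned by 1 and i.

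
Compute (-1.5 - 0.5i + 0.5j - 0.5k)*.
-1.5 + 0.5i - 0.5j + 0.5k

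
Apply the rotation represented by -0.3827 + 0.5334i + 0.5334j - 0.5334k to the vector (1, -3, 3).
(-3.552, 0.909, 2.357)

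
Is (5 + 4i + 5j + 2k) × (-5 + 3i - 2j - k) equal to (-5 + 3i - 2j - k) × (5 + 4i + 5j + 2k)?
No: pq = -25 - 6i - 25j - 38k ≠ -25 - 4i - 45j + 8k = qp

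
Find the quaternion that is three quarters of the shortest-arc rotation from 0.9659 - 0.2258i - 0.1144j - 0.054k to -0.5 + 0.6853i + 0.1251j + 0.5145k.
0.6639 - 0.6039i - 0.1306j - 0.4212k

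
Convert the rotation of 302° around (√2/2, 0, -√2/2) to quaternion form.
-0.8746 + 0.3428i - 0.3428k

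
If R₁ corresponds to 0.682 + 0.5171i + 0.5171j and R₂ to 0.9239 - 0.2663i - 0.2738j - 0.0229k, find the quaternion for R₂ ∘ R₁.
0.9094 + 0.308i + 0.2792j - 0.0117k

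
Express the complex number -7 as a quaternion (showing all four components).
-7 + 0i + 0j + 0k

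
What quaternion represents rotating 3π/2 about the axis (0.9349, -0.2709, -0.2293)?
-0.7071 + 0.6611i - 0.1916j - 0.1621k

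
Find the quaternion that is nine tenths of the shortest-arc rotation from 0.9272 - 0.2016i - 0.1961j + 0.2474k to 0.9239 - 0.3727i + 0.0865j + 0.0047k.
0.9314 - 0.358i + 0.0581j + 0.0297k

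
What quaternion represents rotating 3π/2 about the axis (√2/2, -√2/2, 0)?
-0.7071 + 0.5i - 0.5j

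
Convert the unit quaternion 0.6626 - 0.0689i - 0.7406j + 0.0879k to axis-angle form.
axis = (-0.092, -0.9888, 0.1174), θ = 97°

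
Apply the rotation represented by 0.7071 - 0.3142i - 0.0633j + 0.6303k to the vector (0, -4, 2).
(2.435, 0.697, 3.686)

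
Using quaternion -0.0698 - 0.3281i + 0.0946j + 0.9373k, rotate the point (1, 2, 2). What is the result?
(-1.894, -1.875, 1.378)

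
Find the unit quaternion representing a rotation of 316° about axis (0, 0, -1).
-0.9272 - 0.3746k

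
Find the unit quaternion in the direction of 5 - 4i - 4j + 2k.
0.6402 - 0.5121i - 0.5121j + 0.2561k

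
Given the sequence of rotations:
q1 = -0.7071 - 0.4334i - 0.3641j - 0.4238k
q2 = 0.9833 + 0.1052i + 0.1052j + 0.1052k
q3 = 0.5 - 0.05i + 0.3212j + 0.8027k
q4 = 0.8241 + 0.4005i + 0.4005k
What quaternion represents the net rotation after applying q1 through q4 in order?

q2 · q1 = -0.5668 - 0.5068i - 0.4334j - 0.4838k
q3 · q2 · q1 = 0.2188 - 0.0326i - 0.8298j - 0.5124k
q4 · q3 · q2 · q1 = 0.3986 + 0.3931i - 0.4917j - 0.667k
0.3986 + 0.3931i - 0.4917j - 0.667k


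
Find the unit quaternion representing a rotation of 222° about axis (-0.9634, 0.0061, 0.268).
-0.3584 - 0.8994i + 0.0057j + 0.2502k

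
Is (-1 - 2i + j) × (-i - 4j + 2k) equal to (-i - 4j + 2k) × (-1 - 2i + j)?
No: pq = 2 + 3i + 8j + 7k ≠ 2 - i - 11k = qp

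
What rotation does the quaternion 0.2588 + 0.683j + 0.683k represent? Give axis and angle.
axis = (0, √2/2, √2/2), θ = 5π/6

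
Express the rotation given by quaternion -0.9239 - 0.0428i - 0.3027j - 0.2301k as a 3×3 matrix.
[[0.7109, -0.3993, 0.579], [0.4511, 0.8904, 0.0602], [-0.5396, 0.2184, 0.8131]]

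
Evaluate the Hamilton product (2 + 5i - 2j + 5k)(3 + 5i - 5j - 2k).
-19 + 54i + 19j - 4k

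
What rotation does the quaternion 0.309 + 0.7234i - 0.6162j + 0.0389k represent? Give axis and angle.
axis = (0.7606, -0.6479, 0.0409), θ = 144°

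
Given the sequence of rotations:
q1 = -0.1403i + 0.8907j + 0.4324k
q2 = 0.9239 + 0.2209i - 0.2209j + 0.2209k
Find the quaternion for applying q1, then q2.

q2 · q1 = 0.1322 - 0.4219i + 0.6964j + 0.5653k
0.1322 - 0.4219i + 0.6964j + 0.5653k


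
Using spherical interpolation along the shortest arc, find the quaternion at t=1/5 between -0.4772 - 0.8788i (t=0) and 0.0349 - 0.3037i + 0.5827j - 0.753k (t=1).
-0.4192 - 0.871i + 0.1568j - 0.2026k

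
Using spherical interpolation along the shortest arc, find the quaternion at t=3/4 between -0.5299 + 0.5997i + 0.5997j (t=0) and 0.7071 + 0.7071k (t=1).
-0.7598 + 0.1891i + 0.1891j - 0.5927k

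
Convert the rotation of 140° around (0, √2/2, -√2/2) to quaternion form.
0.342 + 0.6645j - 0.6645k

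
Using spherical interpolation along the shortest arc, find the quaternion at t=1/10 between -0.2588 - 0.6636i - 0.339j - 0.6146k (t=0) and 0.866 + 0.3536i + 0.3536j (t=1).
-0.3413 - 0.657i - 0.3558j - 0.5703k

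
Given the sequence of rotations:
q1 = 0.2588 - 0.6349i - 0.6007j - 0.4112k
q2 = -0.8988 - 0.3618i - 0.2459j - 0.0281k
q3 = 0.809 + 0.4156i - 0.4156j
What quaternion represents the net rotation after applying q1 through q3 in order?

q2 · q1 = -0.6216 + 0.5612i + 0.3453j + 0.4235k
q3 · q2 · q1 = -0.5926 + 0.0197i + 0.3617j + 0.7194k
-0.5926 + 0.0197i + 0.3617j + 0.7194k


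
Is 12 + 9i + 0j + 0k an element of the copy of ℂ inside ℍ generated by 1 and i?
Yes. The quaternion 12 + 9i has j- and k-coefficients y = z = 0, so it lies in the complex subalgebra spanned by 1 and i.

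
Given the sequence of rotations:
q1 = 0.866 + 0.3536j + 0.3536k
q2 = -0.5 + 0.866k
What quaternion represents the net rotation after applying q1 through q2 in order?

q2 · q1 = -0.7392 - 0.3062i - 0.1768j + 0.5732k
-0.7392 - 0.3062i - 0.1768j + 0.5732k


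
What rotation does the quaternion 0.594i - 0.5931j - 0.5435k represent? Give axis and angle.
axis = (0.594, -0.5931, -0.5435), θ = π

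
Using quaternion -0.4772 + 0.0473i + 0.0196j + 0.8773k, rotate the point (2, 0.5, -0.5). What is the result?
(-0.693, -1.983, -0.299)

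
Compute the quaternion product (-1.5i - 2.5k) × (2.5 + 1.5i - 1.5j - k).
-0.25 - 7.5i - 5.25j - 4k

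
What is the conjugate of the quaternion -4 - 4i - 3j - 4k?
-4 + 4i + 3j + 4k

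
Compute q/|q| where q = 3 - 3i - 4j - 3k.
0.4575 - 0.4575i - 0.61j - 0.4575k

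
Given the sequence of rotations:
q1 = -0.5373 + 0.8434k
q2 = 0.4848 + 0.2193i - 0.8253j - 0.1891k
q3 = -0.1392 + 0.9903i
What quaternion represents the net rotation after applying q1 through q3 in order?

q2 · q1 = -0.101 - 0.8139i + 0.2585j + 0.5105k
q3 · q2 · q1 = 0.8201 + 0.0133i - 0.5415j + 0.1849k
0.8201 + 0.0133i - 0.5415j + 0.1849k


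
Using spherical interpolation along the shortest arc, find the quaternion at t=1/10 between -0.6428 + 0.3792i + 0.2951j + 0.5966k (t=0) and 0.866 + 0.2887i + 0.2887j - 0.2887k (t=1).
-0.7017 + 0.3188i + 0.2405j + 0.59k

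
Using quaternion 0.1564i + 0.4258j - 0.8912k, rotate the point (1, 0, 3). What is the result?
(-1.787, -2.144, 1.487)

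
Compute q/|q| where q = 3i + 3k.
0.7071i + 0.7071k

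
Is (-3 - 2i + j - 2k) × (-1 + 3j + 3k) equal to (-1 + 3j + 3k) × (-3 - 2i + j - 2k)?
No: pq = 6 + 11i - 4j - 13k ≠ 6 - 7i - 16j - k = qp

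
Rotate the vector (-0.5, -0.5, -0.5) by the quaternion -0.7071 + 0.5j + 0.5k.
(0, -0.146, -0.854)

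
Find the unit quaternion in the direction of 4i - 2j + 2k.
0.8165i - 0.4082j + 0.4082k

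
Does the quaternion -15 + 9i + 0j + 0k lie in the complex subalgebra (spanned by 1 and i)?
Yes. The quaternion -15 + 9i has j- and k-coefficients y = z = 0, so it lies in the complex subalgebra spanned by 1 and i.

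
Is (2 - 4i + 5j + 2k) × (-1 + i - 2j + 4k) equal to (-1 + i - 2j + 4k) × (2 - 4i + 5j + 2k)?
No: pq = 4 + 30i + 9j + 9k ≠ 4 - 18i - 27j + 3k = qp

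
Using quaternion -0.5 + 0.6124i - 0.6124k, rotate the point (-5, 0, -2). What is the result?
(0.25, -4.287, 3.25)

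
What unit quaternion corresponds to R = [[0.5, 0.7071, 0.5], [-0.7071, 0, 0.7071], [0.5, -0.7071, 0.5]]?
0.7071 - 0.5i - 0.5k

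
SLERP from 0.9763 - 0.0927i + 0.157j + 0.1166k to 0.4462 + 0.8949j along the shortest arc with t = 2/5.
0.8525 - 0.0616i + 0.5132j + 0.0775k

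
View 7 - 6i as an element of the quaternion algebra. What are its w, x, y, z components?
7 - 6i + 0j + 0k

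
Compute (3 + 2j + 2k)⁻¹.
0.1765 - 0.1176j - 0.1176k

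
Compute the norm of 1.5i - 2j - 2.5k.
3.536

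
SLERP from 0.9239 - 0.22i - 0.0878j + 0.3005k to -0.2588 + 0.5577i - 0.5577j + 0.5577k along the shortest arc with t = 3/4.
0.555 - 0.5717i + 0.4632j - 0.3882k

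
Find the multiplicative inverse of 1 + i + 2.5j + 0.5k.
0.1176 - 0.1176i - 0.2941j - 0.0588k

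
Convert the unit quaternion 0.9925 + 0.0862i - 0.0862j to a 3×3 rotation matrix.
[[0.9851, -0.0149, -0.1711], [-0.0149, 0.9851, -0.1711], [0.1711, 0.1711, 0.9703]]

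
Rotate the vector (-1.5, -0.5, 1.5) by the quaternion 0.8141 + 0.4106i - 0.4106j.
(-1.828, -0.828, -0.849)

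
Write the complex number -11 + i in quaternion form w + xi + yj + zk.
-11 + i + 0j + 0k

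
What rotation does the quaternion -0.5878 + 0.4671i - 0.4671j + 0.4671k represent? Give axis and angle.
axis = (√3/3, -√3/3, √3/3), θ = 252°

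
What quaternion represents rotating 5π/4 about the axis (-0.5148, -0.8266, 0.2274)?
-0.3827 - 0.4756i - 0.7637j + 0.2101k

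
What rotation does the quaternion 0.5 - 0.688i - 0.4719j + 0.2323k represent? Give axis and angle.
axis = (-0.7944, -0.5449, 0.2682), θ = 2π/3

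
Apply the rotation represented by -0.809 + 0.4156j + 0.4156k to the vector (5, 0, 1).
(0.873, -3.017, 4.017)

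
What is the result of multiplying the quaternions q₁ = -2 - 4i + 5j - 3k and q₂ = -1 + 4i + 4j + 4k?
10 + 28i - 9j - 41k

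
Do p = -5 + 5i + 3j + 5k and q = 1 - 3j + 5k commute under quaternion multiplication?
No: pq = -21 + 35i - 7j - 35k ≠ -21 - 25i + 43j - 5k = qp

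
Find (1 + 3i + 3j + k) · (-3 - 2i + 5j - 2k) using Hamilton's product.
-10 - 22i + 16k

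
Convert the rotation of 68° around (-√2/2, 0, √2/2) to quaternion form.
0.829 - 0.3954i + 0.3954k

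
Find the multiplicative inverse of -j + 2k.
0.2j - 0.4k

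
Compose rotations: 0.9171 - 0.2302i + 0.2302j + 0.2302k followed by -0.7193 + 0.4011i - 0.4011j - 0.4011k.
-0.3827 + 0.5334i - 0.5334j - 0.5334k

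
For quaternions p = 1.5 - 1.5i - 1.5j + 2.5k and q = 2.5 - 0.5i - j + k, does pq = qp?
No: pq = -1 - 3.5i - 5j + 8.5k ≠ -1 - 5.5i - 5.5j + 7k = qp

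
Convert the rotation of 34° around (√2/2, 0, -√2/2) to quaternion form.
0.9563 + 0.2067i - 0.2067k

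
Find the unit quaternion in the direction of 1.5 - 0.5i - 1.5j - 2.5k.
0.4523 - 0.1508i - 0.4523j - 0.7538k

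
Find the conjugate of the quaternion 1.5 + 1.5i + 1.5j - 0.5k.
1.5 - 1.5i - 1.5j + 0.5k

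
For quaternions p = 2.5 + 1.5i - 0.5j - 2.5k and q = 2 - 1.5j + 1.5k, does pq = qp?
No: pq = 8 - 1.5i - 7j - 3.5k ≠ 8 + 7.5i - 2.5j + k = qp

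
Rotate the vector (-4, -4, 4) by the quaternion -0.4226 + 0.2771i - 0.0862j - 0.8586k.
(3.439, 1.329, 5.866)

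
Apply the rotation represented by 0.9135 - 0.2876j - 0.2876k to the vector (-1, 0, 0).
(-0.669, 0.525, -0.525)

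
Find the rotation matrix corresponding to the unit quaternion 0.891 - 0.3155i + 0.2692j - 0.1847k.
[[0.7868, 0.1593, 0.5963], [-0.499, 0.7327, 0.4628], [-0.3632, -0.6617, 0.656]]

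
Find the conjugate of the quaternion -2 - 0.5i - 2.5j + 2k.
-2 + 0.5i + 2.5j - 2k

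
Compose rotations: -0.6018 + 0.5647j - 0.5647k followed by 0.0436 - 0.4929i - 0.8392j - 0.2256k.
0.3203 + 0.8979i + 0.2513j - 0.1672k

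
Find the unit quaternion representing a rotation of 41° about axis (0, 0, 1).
0.9367 + 0.3502k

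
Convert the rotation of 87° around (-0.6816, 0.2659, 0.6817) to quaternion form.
0.7254 - 0.4692i + 0.183j + 0.4693k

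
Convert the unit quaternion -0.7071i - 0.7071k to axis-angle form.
axis = (-√2/2, 0, -√2/2), θ = π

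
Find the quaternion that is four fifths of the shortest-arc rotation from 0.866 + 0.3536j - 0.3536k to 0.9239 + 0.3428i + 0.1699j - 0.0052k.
0.9333 + 0.279i + 0.2123j - 0.0783k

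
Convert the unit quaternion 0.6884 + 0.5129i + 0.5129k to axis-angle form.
axis = (√2/2, 0, √2/2), θ = 93°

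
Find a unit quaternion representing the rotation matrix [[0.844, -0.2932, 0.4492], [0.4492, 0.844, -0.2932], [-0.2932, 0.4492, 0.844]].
0.9397 + 0.1975i + 0.1975j + 0.1975k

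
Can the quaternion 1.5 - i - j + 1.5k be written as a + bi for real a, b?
No. The quaternion 1.5 - i - j + 1.5k has j-coefficient y = -1 and k-coefficient z = 1.5, not both zero, so it does not lie in the complex subalgebra spanned by 1 and i.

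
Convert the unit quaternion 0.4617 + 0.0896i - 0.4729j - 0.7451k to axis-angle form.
axis = (0.101, -0.5331, -0.84), θ = 125°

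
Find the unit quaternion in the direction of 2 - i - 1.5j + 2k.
0.5963 - 0.2981i - 0.4472j + 0.5963k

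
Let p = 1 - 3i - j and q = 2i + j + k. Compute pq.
7 + i + 4j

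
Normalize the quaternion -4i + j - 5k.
-0.6172i + 0.1543j - 0.7715k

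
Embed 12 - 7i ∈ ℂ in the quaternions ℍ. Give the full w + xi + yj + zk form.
12 - 7i + 0j + 0k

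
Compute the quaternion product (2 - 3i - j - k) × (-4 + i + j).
-4 + 15i + 5j + 2k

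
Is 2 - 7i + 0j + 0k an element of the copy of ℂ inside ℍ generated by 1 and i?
Yes. The quaternion 2 - 7i has j- and k-coefficients y = z = 0, so it lies in the complex subalgebra spanned by 1 and i.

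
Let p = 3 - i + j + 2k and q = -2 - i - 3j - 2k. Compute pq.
3i - 15j - 6k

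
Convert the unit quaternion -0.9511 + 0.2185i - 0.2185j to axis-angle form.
axis = (√2/2, -√2/2, 0), θ = 324°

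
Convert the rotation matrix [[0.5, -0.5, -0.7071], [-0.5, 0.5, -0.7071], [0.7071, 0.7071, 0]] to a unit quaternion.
0.7071 + 0.5i - 0.5j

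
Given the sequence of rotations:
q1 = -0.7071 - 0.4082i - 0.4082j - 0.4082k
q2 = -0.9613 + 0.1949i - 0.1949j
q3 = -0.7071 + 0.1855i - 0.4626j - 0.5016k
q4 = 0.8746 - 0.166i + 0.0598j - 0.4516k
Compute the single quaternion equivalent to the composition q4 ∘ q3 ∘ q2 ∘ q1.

q2 · q1 = 0.6797 + 0.3341i + 0.6098j + 0.2333k
q3 · q2 · q1 = -0.1435 + 0.0878i - 0.9565j - 0.2382k
q4 · q3 · q2 · q1 = -0.1613 - 0.3456i - 0.9243j + 0.01k
-0.1613 - 0.3456i - 0.9243j + 0.01k


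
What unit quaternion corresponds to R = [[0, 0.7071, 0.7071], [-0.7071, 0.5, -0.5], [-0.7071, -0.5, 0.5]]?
0.7071 + 0.5j - 0.5k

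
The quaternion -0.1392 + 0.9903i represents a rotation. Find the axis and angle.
axis = (1, 0, 0), θ = 196°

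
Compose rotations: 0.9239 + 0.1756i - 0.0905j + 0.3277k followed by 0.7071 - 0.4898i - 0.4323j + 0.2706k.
0.6115 - 0.4455i - 0.2554j + 0.602k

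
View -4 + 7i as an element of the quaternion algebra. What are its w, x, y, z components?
-4 + 7i + 0j + 0k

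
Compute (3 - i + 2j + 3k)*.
3 + i - 2j - 3k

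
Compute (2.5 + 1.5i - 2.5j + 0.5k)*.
2.5 - 1.5i + 2.5j - 0.5k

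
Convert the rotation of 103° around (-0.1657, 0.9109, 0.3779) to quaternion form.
0.6225 - 0.1297i + 0.7129j + 0.2957k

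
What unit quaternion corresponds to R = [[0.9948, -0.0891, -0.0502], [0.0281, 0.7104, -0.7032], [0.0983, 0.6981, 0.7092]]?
0.9239 + 0.3792i - 0.0402j + 0.0317k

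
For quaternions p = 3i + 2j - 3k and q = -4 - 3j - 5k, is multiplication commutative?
No: pq = -9 - 31i + 7j + 3k ≠ -9 + 7i - 23j + 21k = qp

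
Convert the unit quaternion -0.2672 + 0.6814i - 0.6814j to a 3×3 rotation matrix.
[[0.0714, -0.9286, 0.3641], [-0.9286, 0.0714, 0.3641], [-0.3641, -0.3641, -0.8572]]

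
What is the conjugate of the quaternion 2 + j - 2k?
2 - j + 2k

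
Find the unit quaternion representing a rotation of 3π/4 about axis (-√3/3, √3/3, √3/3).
0.3827 - 0.5334i + 0.5334j + 0.5334k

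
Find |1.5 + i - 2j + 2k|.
3.354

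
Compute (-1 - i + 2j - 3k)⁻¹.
-0.0667 + 0.0667i - 0.1333j + 0.2k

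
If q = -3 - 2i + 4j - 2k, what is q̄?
-3 + 2i - 4j + 2k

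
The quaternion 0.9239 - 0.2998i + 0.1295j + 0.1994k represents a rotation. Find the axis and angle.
axis = (-0.7835, 0.3384, 0.5211), θ = π/4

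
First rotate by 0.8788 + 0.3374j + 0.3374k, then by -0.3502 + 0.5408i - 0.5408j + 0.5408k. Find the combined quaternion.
-0.3078 + 0.1103i - 0.7759j + 0.5396k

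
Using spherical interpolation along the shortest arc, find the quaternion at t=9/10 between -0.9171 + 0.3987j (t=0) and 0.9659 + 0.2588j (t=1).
-0.9811 - 0.1934j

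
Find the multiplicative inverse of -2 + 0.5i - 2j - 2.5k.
-0.1379 - 0.0345i + 0.1379j + 0.1724k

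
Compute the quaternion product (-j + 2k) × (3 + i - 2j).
-2 + 4i - j + 7k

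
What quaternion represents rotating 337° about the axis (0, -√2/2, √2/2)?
-0.9799 - 0.141j + 0.141k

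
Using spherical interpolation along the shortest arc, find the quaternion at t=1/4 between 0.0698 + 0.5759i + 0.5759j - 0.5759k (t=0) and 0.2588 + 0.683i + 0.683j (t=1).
0.1229 + 0.6272i + 0.6272j - 0.4451k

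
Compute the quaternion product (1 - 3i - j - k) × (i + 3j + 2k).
8 + 2i + 8j - 6k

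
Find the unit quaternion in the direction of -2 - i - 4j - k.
-0.4264 - 0.2132i - 0.8528j - 0.2132k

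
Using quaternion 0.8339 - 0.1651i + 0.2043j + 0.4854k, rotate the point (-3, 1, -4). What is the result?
(-2.935, -3.647, -2.022)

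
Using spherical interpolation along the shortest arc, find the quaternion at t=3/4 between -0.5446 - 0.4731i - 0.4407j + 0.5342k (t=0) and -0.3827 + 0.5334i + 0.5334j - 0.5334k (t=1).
0.15 - 0.5679i - 0.5585j + 0.5857k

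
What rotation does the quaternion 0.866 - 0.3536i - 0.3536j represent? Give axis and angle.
axis = (-√2/2, -√2/2, 0), θ = π/3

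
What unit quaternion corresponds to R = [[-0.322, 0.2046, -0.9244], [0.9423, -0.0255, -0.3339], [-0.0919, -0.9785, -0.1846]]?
-0.342 + 0.4712i + 0.6085j - 0.5392k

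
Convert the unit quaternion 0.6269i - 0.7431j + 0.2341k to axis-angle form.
axis = (0.6269, -0.7431, 0.2341), θ = π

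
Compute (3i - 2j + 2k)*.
-3i + 2j - 2k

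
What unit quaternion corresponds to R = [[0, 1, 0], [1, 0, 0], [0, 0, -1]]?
0.7071i + 0.7071j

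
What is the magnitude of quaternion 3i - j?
√10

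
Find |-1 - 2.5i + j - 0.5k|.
2.915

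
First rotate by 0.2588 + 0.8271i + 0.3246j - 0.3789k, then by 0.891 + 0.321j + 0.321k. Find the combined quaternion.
0.248 + 0.5111i + 0.6378j - 0.52k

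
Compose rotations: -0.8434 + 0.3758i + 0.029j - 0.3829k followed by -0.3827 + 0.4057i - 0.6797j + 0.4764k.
0.3724 - 0.2395i + 0.8965j + 0.0119k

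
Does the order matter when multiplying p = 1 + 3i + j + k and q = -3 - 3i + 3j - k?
Yes: pq = 4 - 16i + 8k ≠ 4 - 8i - 16k = qp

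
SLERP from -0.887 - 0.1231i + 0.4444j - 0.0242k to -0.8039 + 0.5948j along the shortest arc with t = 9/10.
-0.8139 - 0.0124i + 0.5809j - 0.0024k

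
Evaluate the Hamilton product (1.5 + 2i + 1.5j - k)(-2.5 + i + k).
-4.75 - 2i - 6.75j + 2.5k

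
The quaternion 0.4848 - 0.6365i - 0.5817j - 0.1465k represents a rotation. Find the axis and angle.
axis = (-0.7277, -0.6651, -0.1675), θ = 122°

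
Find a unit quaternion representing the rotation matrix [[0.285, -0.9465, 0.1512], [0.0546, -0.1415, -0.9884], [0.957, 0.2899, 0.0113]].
0.5373 + 0.5948i - 0.3749j + 0.4658k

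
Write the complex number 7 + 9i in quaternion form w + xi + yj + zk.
7 + 9i + 0j + 0k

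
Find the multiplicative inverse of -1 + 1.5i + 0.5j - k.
-0.2222 - 0.3333i - 0.1111j + 0.2222k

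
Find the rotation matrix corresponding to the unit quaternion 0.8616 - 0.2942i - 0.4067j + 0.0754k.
[[0.6578, 0.1094, -0.7452], [0.3692, 0.8155, 0.4456], [0.6565, -0.5683, 0.4961]]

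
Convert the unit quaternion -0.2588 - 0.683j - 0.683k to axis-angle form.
axis = (0, -√2/2, -√2/2), θ = 7π/6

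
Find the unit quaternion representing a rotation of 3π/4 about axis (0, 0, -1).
0.3827 - 0.9239k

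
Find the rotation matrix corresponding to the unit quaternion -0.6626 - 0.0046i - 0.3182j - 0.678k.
[[-0.1219, -0.8956, 0.4279], [0.9014, 0.0806, 0.4254], [-0.4154, 0.4376, 0.7975]]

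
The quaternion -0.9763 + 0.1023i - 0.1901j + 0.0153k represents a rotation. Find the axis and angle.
axis = (0.4727, -0.8784, 0.0707), θ = 335°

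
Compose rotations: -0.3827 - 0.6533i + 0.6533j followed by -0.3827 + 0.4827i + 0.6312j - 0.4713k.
0.0494 + 0.3732i - 0.1837j + 0.9081k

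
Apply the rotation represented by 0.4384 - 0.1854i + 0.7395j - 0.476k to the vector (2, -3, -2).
(-3.173, -1.735, 1.981)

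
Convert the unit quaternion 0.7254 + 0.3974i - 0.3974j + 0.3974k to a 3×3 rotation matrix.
[[0.3683, -0.8924, -0.2607], [0.2607, 0.3683, -0.8924], [0.8924, 0.2607, 0.3683]]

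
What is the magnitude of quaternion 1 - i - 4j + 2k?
√22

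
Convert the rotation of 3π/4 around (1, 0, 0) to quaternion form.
0.3827 + 0.9239i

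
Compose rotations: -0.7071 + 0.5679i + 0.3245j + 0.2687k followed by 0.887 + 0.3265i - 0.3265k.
-0.7249 + 0.3788i + 0.0147j + 0.5752k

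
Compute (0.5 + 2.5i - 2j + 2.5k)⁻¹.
0.0299 - 0.1493i + 0.1194j - 0.1493k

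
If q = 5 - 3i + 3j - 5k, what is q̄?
5 + 3i - 3j + 5k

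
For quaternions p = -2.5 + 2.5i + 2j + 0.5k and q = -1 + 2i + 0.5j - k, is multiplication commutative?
No: pq = -3 - 9.75i + 0.25j - 0.75k ≠ -3 - 5.25i - 6.75j + 4.75k = qp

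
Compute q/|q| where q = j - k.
0.7071j - 0.7071k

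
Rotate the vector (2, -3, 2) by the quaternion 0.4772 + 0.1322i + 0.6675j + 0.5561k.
(1.612, 1.607, -3.438)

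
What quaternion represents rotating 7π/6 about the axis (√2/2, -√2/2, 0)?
-0.2588 + 0.683i - 0.683j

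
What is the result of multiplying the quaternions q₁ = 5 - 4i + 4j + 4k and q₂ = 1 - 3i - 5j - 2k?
21 - 7i - 41j + 26k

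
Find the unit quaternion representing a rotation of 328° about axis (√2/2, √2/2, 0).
-0.9613 + 0.1949i + 0.1949j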